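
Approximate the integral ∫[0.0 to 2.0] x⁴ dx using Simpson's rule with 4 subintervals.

f(x) = x⁴
a = 0.0, b = 2.0, n = 4
h = (b - a)/n = 0.500000

Simpson's rule: (h/3)[f(x₀) + 4f(x₁) + 2f(x₂) + ... + f(xₙ)]

x_0 = 0.0000, f(x_0) = 0.000000, coefficient = 1
x_1 = 0.5000, f(x_1) = 0.062500, coefficient = 4
x_2 = 1.0000, f(x_2) = 1.000000, coefficient = 2
x_3 = 1.5000, f(x_3) = 5.062500, coefficient = 4
x_4 = 2.0000, f(x_4) = 16.000000, coefficient = 1

I ≈ (0.500000/3) × 38.500000 = 6.416667
Exact value: 6.400000
Error: 0.016667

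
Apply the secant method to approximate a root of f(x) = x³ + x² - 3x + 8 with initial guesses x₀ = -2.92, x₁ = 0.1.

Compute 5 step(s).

f(x) = x³ + x² - 3x + 8
x₀ = -2.92, x₁ = 0.1

Secant formula: x_{n+1} = x_n - f(x_n)(x_n - x_{n-1})/(f(x_n) - f(x_{n-1}))

Iteration 1:
  f(-2.920000) = 0.389312
  f(0.100000) = 7.711000
  x_2 = 0.100000 - 7.711000×(0.100000 - (-2.920000))/(7.711000 - 0.389312)
       = -3.080581
Iteration 2:
  f(0.100000) = 7.711000
  f(-3.080581) = -2.502923
  x_3 = -3.080581 - (-2.502923)×(-3.080581 - 0.100000)/(-2.502923 - 7.711000)
       = -2.301179
Iteration 3:
  f(-3.080581) = -2.502923
  f(-2.301179) = 8.013241
  x_4 = -2.301179 - 8.013241×(-2.301179 - (-3.080581))/(8.013241 - (-2.502923))
       = -2.895078
Iteration 4:
  f(-2.301179) = 8.013241
  f(-2.895078) = 0.801690
  x_5 = -2.895078 - 0.801690×(-2.895078 - (-2.301179))/(0.801690 - 8.013241)
       = -2.961100
Iteration 5:
  f(-2.895078) = 0.801690
  f(-2.961100) = -0.311842
  x_6 = -2.961100 - (-0.311842)×(-2.961100 - (-2.895078))/(-0.311842 - 0.801690)
       = -2.942610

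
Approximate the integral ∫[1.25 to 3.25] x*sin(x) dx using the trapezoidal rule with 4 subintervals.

f(x) = x*sin(x)
a = 1.25, b = 3.25, n = 4
h = (b - a)/n = 0.500000

Trapezoidal rule: (h/2)[f(x₀) + 2f(x₁) + 2f(x₂) + ... + f(xₙ)]

x_0 = 1.2500, f(x_0) = 1.186231, coefficient = 1
x_1 = 1.7500, f(x_1) = 1.721975, coefficient = 2
x_2 = 2.2500, f(x_2) = 1.750665, coefficient = 2
x_3 = 2.7500, f(x_3) = 1.049568, coefficient = 2
x_4 = 3.2500, f(x_4) = -0.351634, coefficient = 1

I ≈ (0.500000/2) × 9.879012 = 2.469753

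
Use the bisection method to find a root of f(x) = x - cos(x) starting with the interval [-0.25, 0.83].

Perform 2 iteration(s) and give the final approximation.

f(x) = x - cos(x)
Initial interval: [-0.25, 0.83]

Iteration 1:
  c_1 = (-0.250000 + 0.830000)/2 = 0.290000
  f(c_1) = f(0.290000) = -0.668244
  f(a) × f(c) ≥ 0, new interval: [0.290000, 0.830000]
Iteration 2:
  c_2 = (0.290000 + 0.830000)/2 = 0.560000
  f(c_2) = f(0.560000) = -0.287255
  f(a) × f(c) ≥ 0, new interval: [0.560000, 0.830000]

After 2 iteration(s), the approximation is c_2 = 0.560000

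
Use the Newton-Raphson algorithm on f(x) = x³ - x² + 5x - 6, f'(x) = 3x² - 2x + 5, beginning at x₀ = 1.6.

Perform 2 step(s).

f(x) = x³ - x² + 5x - 6
f'(x) = 3x² - 2x + 5
x₀ = 1.6

Newton-Raphson formula: x_{n+1} = x_n - f(x_n)/f'(x_n)

Iteration 1:
  f(1.600000) = 3.536000
  f'(1.600000) = 9.480000
  x_1 = 1.600000 - 3.536000/9.480000 = 1.227004
Iteration 2:
  f(1.227004) = 0.476785
  f'(1.227004) = 7.062610
  x_2 = 1.227004 - 0.476785/7.062610 = 1.159496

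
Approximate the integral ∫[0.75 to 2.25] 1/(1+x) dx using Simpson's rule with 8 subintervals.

f(x) = 1/(1+x)
a = 0.75, b = 2.25, n = 8
h = (b - a)/n = 0.187500

Simpson's rule: (h/3)[f(x₀) + 4f(x₁) + 2f(x₂) + ... + f(xₙ)]

x_0 = 0.7500, f(x_0) = 0.571429, coefficient = 1
x_1 = 0.9375, f(x_1) = 0.516129, coefficient = 4
x_2 = 1.1250, f(x_2) = 0.470588, coefficient = 2
x_3 = 1.3125, f(x_3) = 0.432432, coefficient = 4
x_4 = 1.5000, f(x_4) = 0.400000, coefficient = 2
x_5 = 1.6875, f(x_5) = 0.372093, coefficient = 4
x_6 = 1.8750, f(x_6) = 0.347826, coefficient = 2
x_7 = 2.0625, f(x_7) = 0.326531, coefficient = 4
x_8 = 2.2500, f(x_8) = 0.307692, coefficient = 1

I ≈ (0.187500/3) × 9.904690 = 0.619043
Exact value: 0.619039
Error: 0.000004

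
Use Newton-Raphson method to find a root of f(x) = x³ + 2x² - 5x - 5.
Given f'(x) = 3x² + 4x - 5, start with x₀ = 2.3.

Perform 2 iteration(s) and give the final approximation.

f(x) = x³ + 2x² - 5x - 5
f'(x) = 3x² + 4x - 5
x₀ = 2.3

Newton-Raphson formula: x_{n+1} = x_n - f(x_n)/f'(x_n)

Iteration 1:
  f(2.300000) = 6.247000
  f'(2.300000) = 20.070000
  x_1 = 2.300000 - 6.247000/20.070000 = 1.988739
Iteration 2:
  f(1.988739) = 0.832104
  f'(1.988739) = 14.820211
  x_2 = 1.988739 - 0.832104/14.820211 = 1.932593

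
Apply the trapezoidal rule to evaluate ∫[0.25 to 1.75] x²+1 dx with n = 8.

f(x) = x²+1
a = 0.25, b = 1.75, n = 8
h = (b - a)/n = 0.187500

Trapezoidal rule: (h/2)[f(x₀) + 2f(x₁) + 2f(x₂) + ... + f(xₙ)]

x_0 = 0.2500, f(x_0) = 1.062500, coefficient = 1
x_1 = 0.4375, f(x_1) = 1.191406, coefficient = 2
x_2 = 0.6250, f(x_2) = 1.390625, coefficient = 2
x_3 = 0.8125, f(x_3) = 1.660156, coefficient = 2
x_4 = 1.0000, f(x_4) = 2.000000, coefficient = 2
x_5 = 1.1875, f(x_5) = 2.410156, coefficient = 2
x_6 = 1.3750, f(x_6) = 2.890625, coefficient = 2
x_7 = 1.5625, f(x_7) = 3.441406, coefficient = 2
x_8 = 1.7500, f(x_8) = 4.062500, coefficient = 1

I ≈ (0.187500/2) × 35.093750 = 3.290039
Exact value: 3.281250
Error: 0.008789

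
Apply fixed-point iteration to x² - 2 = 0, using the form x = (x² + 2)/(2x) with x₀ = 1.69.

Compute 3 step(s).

Equation: x² - 2 = 0
Fixed-point form: x = (x² + 2)/(2x)
x₀ = 1.69

x_1 = g(1.690000) = 1.436716
x_2 = g(1.436716) = 1.414390
x_3 = g(1.414390) = 1.414214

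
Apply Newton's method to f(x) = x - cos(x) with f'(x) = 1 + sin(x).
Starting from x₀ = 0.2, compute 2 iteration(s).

f(x) = x - cos(x)
f'(x) = 1 + sin(x)
x₀ = 0.2

Newton-Raphson formula: x_{n+1} = x_n - f(x_n)/f'(x_n)

Iteration 1:
  f(0.200000) = -0.780067
  f'(0.200000) = 1.198669
  x_1 = 0.200000 - (-0.780067)/1.198669 = 0.850777
Iteration 2:
  f(0.850777) = 0.191378
  f'(0.850777) = 1.751793
  x_2 = 0.850777 - 0.191378/1.751793 = 0.741530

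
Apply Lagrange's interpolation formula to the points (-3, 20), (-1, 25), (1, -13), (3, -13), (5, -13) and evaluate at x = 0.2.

Lagrange interpolation formula:
P(x) = Σ yᵢ × Lᵢ(x)
where Lᵢ(x) = Π_{j≠i} (x - xⱼ)/(xᵢ - xⱼ)

L_0(0.2) = (0.2 - (-1))/(-3 - (-1)) × (0.2 - 1)/(-3 - 1) × (0.2 - 3)/(-3 - 3) × (0.2 - 5)/(-3 - 5) = -0.033600
L_1(0.2) = (0.2 - (-3))/(-1 - (-3)) × (0.2 - 1)/(-1 - 1) × (0.2 - 3)/(-1 - 3) × (0.2 - 5)/(-1 - 5) = 0.358400
L_2(0.2) = (0.2 - (-3))/(1 - (-3)) × (0.2 - (-1))/(1 - (-1)) × (0.2 - 3)/(1 - 3) × (0.2 - 5)/(1 - 5) = 0.806400
L_3(0.2) = (0.2 - (-3))/(3 - (-3)) × (0.2 - (-1))/(3 - (-1)) × (0.2 - 1)/(3 - 1) × (0.2 - 5)/(3 - 5) = -0.153600
L_4(0.2) = (0.2 - (-3))/(5 - (-3)) × (0.2 - (-1))/(5 - (-1)) × (0.2 - 1)/(5 - 1) × (0.2 - 3)/(5 - 3) = 0.022400

P(0.2) = 20×L_0(0.2) + 25×L_1(0.2) + (-13)×L_2(0.2) + (-13)×L_3(0.2) + (-13)×L_4(0.2)
P(0.2) = -0.489600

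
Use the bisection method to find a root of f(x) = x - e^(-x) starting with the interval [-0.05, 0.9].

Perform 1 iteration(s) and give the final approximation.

f(x) = x - e^(-x)
Initial interval: [-0.05, 0.9]

Iteration 1:
  c_1 = (-0.050000 + 0.900000)/2 = 0.425000
  f(c_1) = f(0.425000) = -0.228770
  f(a) × f(c) ≥ 0, new interval: [0.425000, 0.900000]

After 1 iteration(s), the approximation is c_1 = 0.425000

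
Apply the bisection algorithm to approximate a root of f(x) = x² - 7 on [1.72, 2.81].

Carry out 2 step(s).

f(x) = x² - 7
Initial interval: [1.72, 2.81]

Iteration 1:
  c_1 = (1.720000 + 2.810000)/2 = 2.265000
  f(c_1) = f(2.265000) = -1.869775
  f(a) × f(c) ≥ 0, new interval: [2.265000, 2.810000]
Iteration 2:
  c_2 = (2.265000 + 2.810000)/2 = 2.537500
  f(c_2) = f(2.537500) = -0.561094
  f(a) × f(c) ≥ 0, new interval: [2.537500, 2.810000]

After 2 iteration(s), the approximation is c_2 = 2.537500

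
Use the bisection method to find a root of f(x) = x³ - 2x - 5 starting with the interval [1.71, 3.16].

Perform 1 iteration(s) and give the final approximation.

f(x) = x³ - 2x - 5
Initial interval: [1.71, 3.16]

Iteration 1:
  c_1 = (1.710000 + 3.160000)/2 = 2.435000
  f(c_1) = f(2.435000) = 4.567663
  f(a) × f(c) < 0, new interval: [1.710000, 2.435000]

After 1 iteration(s), the approximation is c_1 = 2.435000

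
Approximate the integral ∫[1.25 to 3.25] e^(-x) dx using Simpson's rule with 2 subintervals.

f(x) = e^(-x)
a = 1.25, b = 3.25, n = 2
h = (b - a)/n = 1.000000

Simpson's rule: (h/3)[f(x₀) + 4f(x₁) + 2f(x₂) + ... + f(xₙ)]

x_0 = 1.2500, f(x_0) = 0.286505, coefficient = 1
x_1 = 2.2500, f(x_1) = 0.105399, coefficient = 4
x_2 = 3.2500, f(x_2) = 0.038774, coefficient = 1

I ≈ (1.000000/3) × 0.746876 = 0.248959
Exact value: 0.247731
Error: 0.001228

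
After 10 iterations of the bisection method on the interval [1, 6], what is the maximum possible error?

Bisection error bound: |error| ≤ (b-a)/2^n
|error| ≤ (6 - 1)/2^10 = 5/2^10
|error| ≤ 0.0048828125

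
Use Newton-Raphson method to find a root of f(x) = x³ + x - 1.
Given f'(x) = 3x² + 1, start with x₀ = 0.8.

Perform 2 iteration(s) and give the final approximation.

f(x) = x³ + x - 1
f'(x) = 3x² + 1
x₀ = 0.8

Newton-Raphson formula: x_{n+1} = x_n - f(x_n)/f'(x_n)

Iteration 1:
  f(0.800000) = 0.312000
  f'(0.800000) = 2.920000
  x_1 = 0.800000 - 0.312000/2.920000 = 0.693151
Iteration 2:
  f(0.693151) = 0.026180
  f'(0.693151) = 2.441374
  x_2 = 0.693151 - 0.026180/2.441374 = 0.682427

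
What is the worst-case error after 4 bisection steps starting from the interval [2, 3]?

Bisection error bound: |error| ≤ (b-a)/2^n
|error| ≤ (3 - 2)/2^4 = 1/2^4
|error| ≤ 0.0625000000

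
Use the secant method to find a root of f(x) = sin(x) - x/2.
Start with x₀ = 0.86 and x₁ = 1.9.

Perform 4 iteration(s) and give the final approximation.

f(x) = sin(x) - x/2
x₀ = 0.86, x₁ = 1.9

Secant formula: x_{n+1} = x_n - f(x_n)(x_n - x_{n-1})/(f(x_n) - f(x_{n-1}))

Iteration 1:
  f(0.860000) = 0.327843
  f(1.900000) = -0.003700
  x_2 = 1.900000 - (-0.003700)×(1.900000 - 0.860000)/(-0.003700 - 0.327843)
       = 1.888394
Iteration 2:
  f(1.900000) = -0.003700
  f(1.888394) = 0.005791
  x_3 = 1.888394 - 0.005791×(1.888394 - 1.900000)/(0.005791 - (-0.003700))
       = 1.895476
Iteration 3:
  f(1.888394) = 0.005791
  f(1.895476) = 0.000015
  x_4 = 1.895476 - 0.000015×(1.895476 - 1.888394)/(0.000015 - 0.005791)
       = 1.895494
Iteration 4:
  f(1.895476) = 0.000015
  f(1.895494) = 0.000000
  x_5 = 1.895494 - 0.000000×(1.895494 - 1.895476)/(0.000000 - 0.000015)
       = 1.895494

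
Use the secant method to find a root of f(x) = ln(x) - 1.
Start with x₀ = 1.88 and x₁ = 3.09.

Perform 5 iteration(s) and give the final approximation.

f(x) = ln(x) - 1
x₀ = 1.88, x₁ = 3.09

Secant formula: x_{n+1} = x_n - f(x_n)(x_n - x_{n-1})/(f(x_n) - f(x_{n-1}))

Iteration 1:
  f(1.880000) = -0.368728
  f(3.090000) = 0.128171
  x_2 = 3.090000 - 0.128171×(3.090000 - 1.880000)/(0.128171 - (-0.368728))
       = 2.777890
Iteration 2:
  f(3.090000) = 0.128171
  f(2.777890) = 0.021692
  x_3 = 2.777890 - 0.021692×(2.777890 - 3.090000)/(0.021692 - 0.128171)
       = 2.714308
Iteration 3:
  f(2.777890) = 0.021692
  f(2.714308) = -0.001463
  x_4 = 2.714308 - (-0.001463)×(2.714308 - 2.777890)/(-0.001463 - 0.021692)
       = 2.718325
Iteration 4:
  f(2.714308) = -0.001463
  f(2.718325) = 0.000016
  x_5 = 2.718325 - 0.000016×(2.718325 - 2.714308)/(0.000016 - (-0.001463))
       = 2.718282
Iteration 5:
  f(2.718325) = 0.000016
  f(2.718282) = 0.000000
  x_6 = 2.718282 - 0.000000×(2.718282 - 2.718325)/(0.000000 - 0.000016)
       = 2.718282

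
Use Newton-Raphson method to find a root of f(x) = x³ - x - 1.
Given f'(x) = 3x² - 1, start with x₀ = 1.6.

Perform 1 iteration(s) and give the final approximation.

f(x) = x³ - x - 1
f'(x) = 3x² - 1
x₀ = 1.6

Newton-Raphson formula: x_{n+1} = x_n - f(x_n)/f'(x_n)

Iteration 1:
  f(1.600000) = 1.496000
  f'(1.600000) = 6.680000
  x_1 = 1.600000 - 1.496000/6.680000 = 1.376048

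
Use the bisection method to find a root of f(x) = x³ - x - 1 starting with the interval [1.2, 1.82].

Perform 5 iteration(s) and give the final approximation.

f(x) = x³ - x - 1
Initial interval: [1.2, 1.82]

Iteration 1:
  c_1 = (1.200000 + 1.820000)/2 = 1.510000
  f(c_1) = f(1.510000) = 0.932951
  f(a) × f(c) < 0, new interval: [1.200000, 1.510000]
Iteration 2:
  c_2 = (1.200000 + 1.510000)/2 = 1.355000
  f(c_2) = f(1.355000) = 0.132814
  f(a) × f(c) < 0, new interval: [1.200000, 1.355000]
Iteration 3:
  c_3 = (1.200000 + 1.355000)/2 = 1.277500
  f(c_3) = f(1.277500) = -0.192612
  f(a) × f(c) ≥ 0, new interval: [1.277500, 1.355000]
Iteration 4:
  c_4 = (1.277500 + 1.355000)/2 = 1.316250
  f(c_4) = f(1.316250) = -0.035828
  f(a) × f(c) ≥ 0, new interval: [1.316250, 1.355000]
Iteration 5:
  c_5 = (1.316250 + 1.355000)/2 = 1.335625
  f(c_5) = f(1.335625) = 0.046989
  f(a) × f(c) < 0, new interval: [1.316250, 1.335625]

After 5 iteration(s), the approximation is c_5 = 1.335625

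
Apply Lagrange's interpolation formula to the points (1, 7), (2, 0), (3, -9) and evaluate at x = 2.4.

Lagrange interpolation formula:
P(x) = Σ yᵢ × Lᵢ(x)
where Lᵢ(x) = Π_{j≠i} (x - xⱼ)/(xᵢ - xⱼ)

L_0(2.4) = (2.4 - 2)/(1 - 2) × (2.4 - 3)/(1 - 3) = -0.120000
L_1(2.4) = (2.4 - 1)/(2 - 1) × (2.4 - 3)/(2 - 3) = 0.840000
L_2(2.4) = (2.4 - 1)/(3 - 1) × (2.4 - 2)/(3 - 2) = 0.280000

P(2.4) = 7×L_0(2.4) + 0×L_1(2.4) + (-9)×L_2(2.4)
P(2.4) = -3.360000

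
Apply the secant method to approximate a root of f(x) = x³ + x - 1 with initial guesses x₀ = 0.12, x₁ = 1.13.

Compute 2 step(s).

f(x) = x³ + x - 1
x₀ = 0.12, x₁ = 1.13

Secant formula: x_{n+1} = x_n - f(x_n)(x_n - x_{n-1})/(f(x_n) - f(x_{n-1}))

Iteration 1:
  f(0.120000) = -0.878272
  f(1.130000) = 1.572897
  x_2 = 1.130000 - 1.572897×(1.130000 - 0.120000)/(1.572897 - (-0.878272))
       = 0.481890
Iteration 2:
  f(1.130000) = 1.572897
  f(0.481890) = -0.406206
  x_3 = 0.481890 - (-0.406206)×(0.481890 - 1.130000)/(-0.406206 - 1.572897)
       = 0.614913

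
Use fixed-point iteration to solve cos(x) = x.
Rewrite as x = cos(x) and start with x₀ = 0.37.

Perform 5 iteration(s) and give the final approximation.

Equation: cos(x) = x
Fixed-point form: x = cos(x)
x₀ = 0.37

x_1 = g(0.370000) = 0.932327
x_2 = g(0.932327) = 0.595967
x_3 = g(0.595967) = 0.827606
x_4 = g(0.827606) = 0.676640
x_5 = g(0.676640) = 0.779681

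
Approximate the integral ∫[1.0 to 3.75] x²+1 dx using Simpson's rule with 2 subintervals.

f(x) = x²+1
a = 1.0, b = 3.75, n = 2
h = (b - a)/n = 1.375000

Simpson's rule: (h/3)[f(x₀) + 4f(x₁) + 2f(x₂) + ... + f(xₙ)]

x_0 = 1.0000, f(x_0) = 2.000000, coefficient = 1
x_1 = 2.3750, f(x_1) = 6.640625, coefficient = 4
x_2 = 3.7500, f(x_2) = 15.062500, coefficient = 1

I ≈ (1.375000/3) × 43.625000 = 19.994792
Exact value: 19.994792
Error: 0.000000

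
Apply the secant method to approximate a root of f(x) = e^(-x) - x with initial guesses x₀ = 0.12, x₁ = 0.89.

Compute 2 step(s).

f(x) = e^(-x) - x
x₀ = 0.12, x₁ = 0.89

Secant formula: x_{n+1} = x_n - f(x_n)(x_n - x_{n-1})/(f(x_n) - f(x_{n-1}))

Iteration 1:
  f(0.120000) = 0.766920
  f(0.890000) = -0.479344
  x_2 = 0.890000 - (-0.479344)×(0.890000 - 0.120000)/(-0.479344 - 0.766920)
       = 0.593839
Iteration 2:
  f(0.890000) = -0.479344
  f(0.593839) = -0.041636
  x_3 = 0.593839 - (-0.041636)×(0.593839 - 0.890000)/(-0.041636 - (-0.479344))
       = 0.565668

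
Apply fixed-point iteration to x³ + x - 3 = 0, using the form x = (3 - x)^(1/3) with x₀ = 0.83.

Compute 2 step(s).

Equation: x³ + x - 3 = 0
Fixed-point form: x = (3 - x)^(1/3)
x₀ = 0.83

x_1 = g(0.830000) = 1.294653
x_2 = g(1.294653) = 1.194733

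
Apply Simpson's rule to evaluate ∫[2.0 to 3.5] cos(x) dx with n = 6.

f(x) = cos(x)
a = 2.0, b = 3.5, n = 6
h = (b - a)/n = 0.250000

Simpson's rule: (h/3)[f(x₀) + 4f(x₁) + 2f(x₂) + ... + f(xₙ)]

x_0 = 2.0000, f(x_0) = -0.416147, coefficient = 1
x_1 = 2.2500, f(x_1) = -0.628174, coefficient = 4
x_2 = 2.5000, f(x_2) = -0.801144, coefficient = 2
x_3 = 2.7500, f(x_3) = -0.924302, coefficient = 4
x_4 = 3.0000, f(x_4) = -0.989992, coefficient = 2
x_5 = 3.2500, f(x_5) = -0.994130, coefficient = 4
x_6 = 3.5000, f(x_6) = -0.936457, coefficient = 1

I ≈ (0.250000/3) × -15.121298 = -1.260108
Exact value: -1.260081
Error: 0.000028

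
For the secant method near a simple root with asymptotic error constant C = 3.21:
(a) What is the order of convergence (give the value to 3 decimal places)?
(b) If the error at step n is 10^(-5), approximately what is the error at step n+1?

(a) Secant method has superlinear convergence with order φ = (1+√5)/2 ≈ 1.618.
    This means |e_{n+1}| ≈ C|e_n|^1.618.

(b) With |e_n| = 10^(-5) and C = 3.21:
    |e_{n+1}| ≈ 3.21 × (10^(-5))^1.618 = 3.21 × 10^(-8.09)

(a) ≈ 1.618 (golden ratio); (b) |e_{n+1}| ≈ 2.608e-08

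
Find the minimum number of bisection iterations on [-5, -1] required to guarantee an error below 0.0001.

We need (b-a)/2^n ≤ 0.0001
(-1 - (-5))/2^n ≤ 0.0001
4/2^n ≤ 0.0001
2^n ≥ 40000
n ≥ log₂(40000) = 15.29
n ≥ 16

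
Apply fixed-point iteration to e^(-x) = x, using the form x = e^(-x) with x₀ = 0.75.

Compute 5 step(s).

Equation: e^(-x) = x
Fixed-point form: x = e^(-x)
x₀ = 0.75

x_1 = g(0.750000) = 0.472367
x_2 = g(0.472367) = 0.623525
x_3 = g(0.623525) = 0.536052
x_4 = g(0.536052) = 0.585054
x_5 = g(0.585054) = 0.557076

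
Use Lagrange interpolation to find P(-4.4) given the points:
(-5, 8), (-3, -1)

Lagrange interpolation formula:
P(x) = Σ yᵢ × Lᵢ(x)
where Lᵢ(x) = Π_{j≠i} (x - xⱼ)/(xᵢ - xⱼ)

L_0(-4.4) = (-4.4 - (-3))/(-5 - (-3)) = 0.700000
L_1(-4.4) = (-4.4 - (-5))/(-3 - (-5)) = 0.300000

P(-4.4) = 8×L_0(-4.4) + (-1)×L_1(-4.4)
P(-4.4) = 5.300000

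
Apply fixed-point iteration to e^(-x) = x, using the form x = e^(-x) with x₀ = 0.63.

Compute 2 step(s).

Equation: e^(-x) = x
Fixed-point form: x = e^(-x)
x₀ = 0.63

x_1 = g(0.630000) = 0.532592
x_2 = g(0.532592) = 0.587081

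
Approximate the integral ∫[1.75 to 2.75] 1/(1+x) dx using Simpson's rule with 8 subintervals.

f(x) = 1/(1+x)
a = 1.75, b = 2.75, n = 8
h = (b - a)/n = 0.125000

Simpson's rule: (h/3)[f(x₀) + 4f(x₁) + 2f(x₂) + ... + f(xₙ)]

x_0 = 1.7500, f(x_0) = 0.363636, coefficient = 1
x_1 = 1.8750, f(x_1) = 0.347826, coefficient = 4
x_2 = 2.0000, f(x_2) = 0.333333, coefficient = 2
x_3 = 2.1250, f(x_3) = 0.320000, coefficient = 4
x_4 = 2.2500, f(x_4) = 0.307692, coefficient = 2
x_5 = 2.3750, f(x_5) = 0.296296, coefficient = 4
x_6 = 2.5000, f(x_6) = 0.285714, coefficient = 2
x_7 = 2.6250, f(x_7) = 0.275862, coefficient = 4
x_8 = 2.7500, f(x_8) = 0.266667, coefficient = 1

I ≈ (0.125000/3) × 7.443721 = 0.310155
Exact value: 0.310155
Error: 0.000000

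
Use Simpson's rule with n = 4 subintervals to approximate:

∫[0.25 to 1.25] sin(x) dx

f(x) = sin(x)
a = 0.25, b = 1.25, n = 4
h = (b - a)/n = 0.250000

Simpson's rule: (h/3)[f(x₀) + 4f(x₁) + 2f(x₂) + ... + f(xₙ)]

x_0 = 0.2500, f(x_0) = 0.247404, coefficient = 1
x_1 = 0.5000, f(x_1) = 0.479426, coefficient = 4
x_2 = 0.7500, f(x_2) = 0.681639, coefficient = 2
x_3 = 1.0000, f(x_3) = 0.841471, coefficient = 4
x_4 = 1.2500, f(x_4) = 0.948985, coefficient = 1

I ≈ (0.250000/3) × 7.843252 = 0.653604
Exact value: 0.653590
Error: 0.000014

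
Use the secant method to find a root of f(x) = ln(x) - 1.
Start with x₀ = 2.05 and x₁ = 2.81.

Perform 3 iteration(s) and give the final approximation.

f(x) = ln(x) - 1
x₀ = 2.05, x₁ = 2.81

Secant formula: x_{n+1} = x_n - f(x_n)(x_n - x_{n-1})/(f(x_n) - f(x_{n-1}))

Iteration 1:
  f(2.050000) = -0.282160
  f(2.810000) = 0.033184
  x_2 = 2.810000 - 0.033184×(2.810000 - 2.050000)/(0.033184 - (-0.282160))
       = 2.730023
Iteration 2:
  f(2.810000) = 0.033184
  f(2.730023) = 0.004310
  x_3 = 2.730023 - 0.004310×(2.730023 - 2.810000)/(0.004310 - 0.033184)
       = 2.718085
Iteration 3:
  f(2.730023) = 0.004310
  f(2.718085) = -0.000072
  x_4 = 2.718085 - (-0.000072)×(2.718085 - 2.730023)/(-0.000072 - 0.004310)
       = 2.718282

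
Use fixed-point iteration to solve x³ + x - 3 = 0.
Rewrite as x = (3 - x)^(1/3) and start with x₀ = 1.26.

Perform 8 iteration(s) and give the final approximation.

Equation: x³ + x - 3 = 0
Fixed-point form: x = (3 - x)^(1/3)
x₀ = 1.26

x_1 = g(1.260000) = 1.202771
x_2 = g(1.202771) = 1.215816
x_3 = g(1.215816) = 1.212867
x_4 = g(1.212867) = 1.213535
x_5 = g(1.213535) = 1.213384
x_6 = g(1.213384) = 1.213418
x_7 = g(1.213418) = 1.213410
x_8 = g(1.213410) = 1.213412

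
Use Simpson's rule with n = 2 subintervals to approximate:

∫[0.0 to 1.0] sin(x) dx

f(x) = sin(x)
a = 0.0, b = 1.0, n = 2
h = (b - a)/n = 0.500000

Simpson's rule: (h/3)[f(x₀) + 4f(x₁) + 2f(x₂) + ... + f(xₙ)]

x_0 = 0.0000, f(x_0) = 0.000000, coefficient = 1
x_1 = 0.5000, f(x_1) = 0.479426, coefficient = 4
x_2 = 1.0000, f(x_2) = 0.841471, coefficient = 1

I ≈ (0.500000/3) × 2.759173 = 0.459862
Exact value: 0.459698
Error: 0.000164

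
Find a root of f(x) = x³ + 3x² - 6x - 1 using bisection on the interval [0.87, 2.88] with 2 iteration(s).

f(x) = x³ + 3x² - 6x - 1
Initial interval: [0.87, 2.88]

Iteration 1:
  c_1 = (0.870000 + 2.880000)/2 = 1.875000
  f(c_1) = f(1.875000) = 4.888672
  f(a) × f(c) < 0, new interval: [0.870000, 1.875000]
Iteration 2:
  c_2 = (0.870000 + 1.875000)/2 = 1.372500
  f(c_2) = f(1.372500) = -0.998276
  f(a) × f(c) ≥ 0, new interval: [1.372500, 1.875000]

After 2 iteration(s), the approximation is c_2 = 1.372500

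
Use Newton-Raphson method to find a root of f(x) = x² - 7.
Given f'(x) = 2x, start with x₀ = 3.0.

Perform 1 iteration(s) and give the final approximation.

f(x) = x² - 7
f'(x) = 2x
x₀ = 3.0

Newton-Raphson formula: x_{n+1} = x_n - f(x_n)/f'(x_n)

Iteration 1:
  f(3.000000) = 2.000000
  f'(3.000000) = 6.000000
  x_1 = 3.000000 - 2.000000/6.000000 = 2.666667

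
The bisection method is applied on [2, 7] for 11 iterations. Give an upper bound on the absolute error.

Bisection error bound: |error| ≤ (b-a)/2^n
|error| ≤ (7 - 2)/2^11 = 5/2^11
|error| ≤ 0.0024414062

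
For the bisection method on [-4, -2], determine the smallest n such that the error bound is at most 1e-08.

We need (b-a)/2^n ≤ 1e-08
(-2 - (-4))/2^n ≤ 1e-08
2/2^n ≤ 1e-08
2^n ≥ 200000000
n ≥ log₂(200000000) = 27.58
n ≥ 28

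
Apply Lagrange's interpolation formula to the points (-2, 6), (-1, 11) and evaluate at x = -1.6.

Lagrange interpolation formula:
P(x) = Σ yᵢ × Lᵢ(x)
where Lᵢ(x) = Π_{j≠i} (x - xⱼ)/(xᵢ - xⱼ)

L_0(-1.6) = (-1.6 - (-1))/(-2 - (-1)) = 0.600000
L_1(-1.6) = (-1.6 - (-2))/(-1 - (-2)) = 0.400000

P(-1.6) = 6×L_0(-1.6) + 11×L_1(-1.6)
P(-1.6) = 8.000000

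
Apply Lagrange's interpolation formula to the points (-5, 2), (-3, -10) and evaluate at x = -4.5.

Lagrange interpolation formula:
P(x) = Σ yᵢ × Lᵢ(x)
where Lᵢ(x) = Π_{j≠i} (x - xⱼ)/(xᵢ - xⱼ)

L_0(-4.5) = (-4.5 - (-3))/(-5 - (-3)) = 0.750000
L_1(-4.5) = (-4.5 - (-5))/(-3 - (-5)) = 0.250000

P(-4.5) = 2×L_0(-4.5) + (-10)×L_1(-4.5)
P(-4.5) = -1.000000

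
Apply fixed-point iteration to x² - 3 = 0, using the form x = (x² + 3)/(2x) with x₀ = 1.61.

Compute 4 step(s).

Equation: x² - 3 = 0
Fixed-point form: x = (x² + 3)/(2x)
x₀ = 1.61

x_1 = g(1.610000) = 1.736677
x_2 = g(1.736677) = 1.732057
x_3 = g(1.732057) = 1.732051
x_4 = g(1.732051) = 1.732051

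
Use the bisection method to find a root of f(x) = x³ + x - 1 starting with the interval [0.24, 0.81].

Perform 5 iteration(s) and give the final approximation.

f(x) = x³ + x - 1
Initial interval: [0.24, 0.81]

Iteration 1:
  c_1 = (0.240000 + 0.810000)/2 = 0.525000
  f(c_1) = f(0.525000) = -0.330297
  f(a) × f(c) ≥ 0, new interval: [0.525000, 0.810000]
Iteration 2:
  c_2 = (0.525000 + 0.810000)/2 = 0.667500
  f(c_2) = f(0.667500) = -0.035091
  f(a) × f(c) ≥ 0, new interval: [0.667500, 0.810000]
Iteration 3:
  c_3 = (0.667500 + 0.810000)/2 = 0.738750
  f(c_3) = f(0.738750) = 0.141924
  f(a) × f(c) < 0, new interval: [0.667500, 0.738750]
Iteration 4:
  c_4 = (0.667500 + 0.738750)/2 = 0.703125
  f(c_4) = f(0.703125) = 0.050739
  f(a) × f(c) < 0, new interval: [0.667500, 0.703125]
Iteration 5:
  c_5 = (0.667500 + 0.703125)/2 = 0.685312
  f(c_5) = f(0.685312) = 0.007172
  f(a) × f(c) < 0, new interval: [0.667500, 0.685312]

After 5 iteration(s), the approximation is c_5 = 0.685312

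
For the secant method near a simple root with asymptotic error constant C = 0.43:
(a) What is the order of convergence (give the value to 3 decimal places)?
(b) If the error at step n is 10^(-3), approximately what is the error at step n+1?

(a) Secant method has superlinear convergence with order φ = (1+√5)/2 ≈ 1.618.
    This means |e_{n+1}| ≈ C|e_n|^1.618.

(b) With |e_n| = 10^(-3) and C = 0.43:
    |e_{n+1}| ≈ 0.43 × (10^(-3))^1.618 = 0.43 × 10^(-4.85)

(a) ≈ 1.618 (golden ratio); (b) |e_{n+1}| ≈ 6.017e-06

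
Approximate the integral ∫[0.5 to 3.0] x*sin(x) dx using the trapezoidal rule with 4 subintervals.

f(x) = x*sin(x)
a = 0.5, b = 3.0, n = 4
h = (b - a)/n = 0.625000

Trapezoidal rule: (h/2)[f(x₀) + 2f(x₁) + 2f(x₂) + ... + f(xₙ)]

x_0 = 0.5000, f(x_0) = 0.239713, coefficient = 1
x_1 = 1.1250, f(x_1) = 1.015051, coefficient = 2
x_2 = 1.7500, f(x_2) = 1.721975, coefficient = 2
x_3 = 2.3750, f(x_3) = 1.647502, coefficient = 2
x_4 = 3.0000, f(x_4) = 0.423360, coefficient = 1

I ≈ (0.625000/2) × 9.432130 = 2.947540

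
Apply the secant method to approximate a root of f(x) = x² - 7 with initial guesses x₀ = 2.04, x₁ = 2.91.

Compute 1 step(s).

f(x) = x² - 7
x₀ = 2.04, x₁ = 2.91

Secant formula: x_{n+1} = x_n - f(x_n)(x_n - x_{n-1})/(f(x_n) - f(x_{n-1}))

Iteration 1:
  f(2.040000) = -2.838400
  f(2.910000) = 1.468100
  x_2 = 2.910000 - 1.468100×(2.910000 - 2.040000)/(1.468100 - (-2.838400))
       = 2.613414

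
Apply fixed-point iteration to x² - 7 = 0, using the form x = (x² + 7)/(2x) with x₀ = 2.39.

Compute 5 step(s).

Equation: x² - 7 = 0
Fixed-point form: x = (x² + 7)/(2x)
x₀ = 2.39

x_1 = g(2.390000) = 2.659435
x_2 = g(2.659435) = 2.645787
x_3 = g(2.645787) = 2.645751
x_4 = g(2.645751) = 2.645751
x_5 = g(2.645751) = 2.645751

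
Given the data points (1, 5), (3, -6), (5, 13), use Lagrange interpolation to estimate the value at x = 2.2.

Lagrange interpolation formula:
P(x) = Σ yᵢ × Lᵢ(x)
where Lᵢ(x) = Π_{j≠i} (x - xⱼ)/(xᵢ - xⱼ)

L_0(2.2) = (2.2 - 3)/(1 - 3) × (2.2 - 5)/(1 - 5) = 0.280000
L_1(2.2) = (2.2 - 1)/(3 - 1) × (2.2 - 5)/(3 - 5) = 0.840000
L_2(2.2) = (2.2 - 1)/(5 - 1) × (2.2 - 3)/(5 - 3) = -0.120000

P(2.2) = 5×L_0(2.2) + (-6)×L_1(2.2) + 13×L_2(2.2)
P(2.2) = -5.200000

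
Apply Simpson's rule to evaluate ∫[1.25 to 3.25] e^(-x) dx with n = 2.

f(x) = e^(-x)
a = 1.25, b = 3.25, n = 2
h = (b - a)/n = 1.000000

Simpson's rule: (h/3)[f(x₀) + 4f(x₁) + 2f(x₂) + ... + f(xₙ)]

x_0 = 1.2500, f(x_0) = 0.286505, coefficient = 1
x_1 = 2.2500, f(x_1) = 0.105399, coefficient = 4
x_2 = 3.2500, f(x_2) = 0.038774, coefficient = 1

I ≈ (1.000000/3) × 0.746876 = 0.248959
Exact value: 0.247731
Error: 0.001228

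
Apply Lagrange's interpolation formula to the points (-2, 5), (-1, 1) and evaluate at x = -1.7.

Lagrange interpolation formula:
P(x) = Σ yᵢ × Lᵢ(x)
where Lᵢ(x) = Π_{j≠i} (x - xⱼ)/(xᵢ - xⱼ)

L_0(-1.7) = (-1.7 - (-1))/(-2 - (-1)) = 0.700000
L_1(-1.7) = (-1.7 - (-2))/(-1 - (-2)) = 0.300000

P(-1.7) = 5×L_0(-1.7) + 1×L_1(-1.7)
P(-1.7) = 3.800000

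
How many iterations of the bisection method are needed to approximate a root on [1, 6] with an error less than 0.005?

We need (b-a)/2^n ≤ 0.005
(6 - 1)/2^n ≤ 0.005
5/2^n ≤ 0.005
2^n ≥ 1000
n ≥ log₂(1000) = 9.97
n ≥ 10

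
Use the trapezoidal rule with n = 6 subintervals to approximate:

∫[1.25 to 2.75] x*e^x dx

f(x) = x*e^x
a = 1.25, b = 2.75, n = 6
h = (b - a)/n = 0.250000

Trapezoidal rule: (h/2)[f(x₀) + 2f(x₁) + 2f(x₂) + ... + f(xₙ)]

x_0 = 1.2500, f(x_0) = 4.362929, coefficient = 1
x_1 = 1.5000, f(x_1) = 6.722534, coefficient = 2
x_2 = 1.7500, f(x_2) = 10.070555, coefficient = 2
x_3 = 2.0000, f(x_3) = 14.778112, coefficient = 2
x_4 = 2.2500, f(x_4) = 21.347406, coefficient = 2
x_5 = 2.5000, f(x_5) = 30.456235, coefficient = 2
x_6 = 2.7500, f(x_6) = 43.017238, coefficient = 1

I ≈ (0.250000/2) × 214.129848 = 26.766231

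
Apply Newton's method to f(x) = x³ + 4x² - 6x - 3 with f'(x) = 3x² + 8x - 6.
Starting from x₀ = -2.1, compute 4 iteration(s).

f(x) = x³ + 4x² - 6x - 3
f'(x) = 3x² + 8x - 6
x₀ = -2.1

Newton-Raphson formula: x_{n+1} = x_n - f(x_n)/f'(x_n)

Iteration 1:
  f(-2.100000) = 17.979000
  f'(-2.100000) = -9.570000
  x_1 = -2.100000 - 17.979000/(-9.570000) = -0.221317
Iteration 2:
  f(-0.221317) = -1.487016
  f'(-0.221317) = -7.623590
  x_2 = -0.221317 - (-1.487016)/(-7.623590) = -0.416371
Iteration 3:
  f(-0.416371) = 0.119503
  f'(-0.416371) = -8.810875
  x_3 = -0.416371 - 0.119503/(-8.810875) = -0.402808
Iteration 4:
  f(-0.402808) = 0.000509
  f'(-0.402808) = -8.735702
  x_4 = -0.402808 - 0.000509/(-8.735702) = -0.402750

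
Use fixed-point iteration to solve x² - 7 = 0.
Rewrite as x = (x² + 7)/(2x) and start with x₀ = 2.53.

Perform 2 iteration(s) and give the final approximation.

Equation: x² - 7 = 0
Fixed-point form: x = (x² + 7)/(2x)
x₀ = 2.53

x_1 = g(2.530000) = 2.648399
x_2 = g(2.648399) = 2.645753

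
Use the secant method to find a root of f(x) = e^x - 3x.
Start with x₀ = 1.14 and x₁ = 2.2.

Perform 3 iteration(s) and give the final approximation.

f(x) = e^x - 3x
x₀ = 1.14, x₁ = 2.2

Secant formula: x_{n+1} = x_n - f(x_n)(x_n - x_{n-1})/(f(x_n) - f(x_{n-1}))

Iteration 1:
  f(1.140000) = -0.293232
  f(2.200000) = 2.425013
  x_2 = 2.200000 - 2.425013×(2.200000 - 1.140000)/(2.425013 - (-0.293232))
       = 1.254348
Iteration 2:
  f(2.200000) = 2.425013
  f(1.254348) = -0.257492
  x_3 = 1.254348 - (-0.257492)×(1.254348 - 2.200000)/(-0.257492 - 2.425013)
       = 1.345120
Iteration 3:
  f(1.254348) = -0.257492
  f(1.345120) = -0.196712
  x_4 = 1.345120 - (-0.196712)×(1.345120 - 1.254348)/(-0.196712 - (-0.257492))
       = 1.638905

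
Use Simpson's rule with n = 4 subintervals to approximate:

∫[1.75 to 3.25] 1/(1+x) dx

f(x) = 1/(1+x)
a = 1.75, b = 3.25, n = 4
h = (b - a)/n = 0.375000

Simpson's rule: (h/3)[f(x₀) + 4f(x₁) + 2f(x₂) + ... + f(xₙ)]

x_0 = 1.7500, f(x_0) = 0.363636, coefficient = 1
x_1 = 2.1250, f(x_1) = 0.320000, coefficient = 4
x_2 = 2.5000, f(x_2) = 0.285714, coefficient = 2
x_3 = 2.8750, f(x_3) = 0.258065, coefficient = 4
x_4 = 3.2500, f(x_4) = 0.235294, coefficient = 1

I ≈ (0.375000/3) × 3.482617 = 0.435327
Exact value: 0.435318
Error: 0.000009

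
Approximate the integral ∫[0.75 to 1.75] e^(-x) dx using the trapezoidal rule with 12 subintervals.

f(x) = e^(-x)
a = 0.75, b = 1.75, n = 12
h = (b - a)/n = 0.083333

Trapezoidal rule: (h/2)[f(x₀) + 2f(x₁) + 2f(x₂) + ... + f(xₙ)]

x_0 = 0.7500, f(x_0) = 0.472367, coefficient = 1
x_1 = 0.8333, f(x_1) = 0.434598, coefficient = 2
x_2 = 0.9167, f(x_2) = 0.399850, coefficient = 2
x_3 = 1.0000, f(x_3) = 0.367879, coefficient = 2
x_4 = 1.0833, f(x_4) = 0.338465, coefficient = 2
x_5 = 1.1667, f(x_5) = 0.311403, coefficient = 2
x_6 = 1.2500, f(x_6) = 0.286505, coefficient = 2
x_7 = 1.3333, f(x_7) = 0.263597, coefficient = 2
x_8 = 1.4167, f(x_8) = 0.242521, coefficient = 2
x_9 = 1.5000, f(x_9) = 0.223130, coefficient = 2
x_10 = 1.5833, f(x_10) = 0.205290, coefficient = 2
x_11 = 1.6667, f(x_11) = 0.188876, coefficient = 2
x_12 = 1.7500, f(x_12) = 0.173774, coefficient = 1

I ≈ (0.083333/2) × 7.170369 = 0.298765
Exact value: 0.298593
Error: 0.000173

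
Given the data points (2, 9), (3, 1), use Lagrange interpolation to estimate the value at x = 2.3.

Lagrange interpolation formula:
P(x) = Σ yᵢ × Lᵢ(x)
where Lᵢ(x) = Π_{j≠i} (x - xⱼ)/(xᵢ - xⱼ)

L_0(2.3) = (2.3 - 3)/(2 - 3) = 0.700000
L_1(2.3) = (2.3 - 2)/(3 - 2) = 0.300000

P(2.3) = 9×L_0(2.3) + 1×L_1(2.3)
P(2.3) = 6.600000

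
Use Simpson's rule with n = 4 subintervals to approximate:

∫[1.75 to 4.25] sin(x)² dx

f(x) = sin(x)²
a = 1.75, b = 4.25, n = 4
h = (b - a)/n = 0.625000

Simpson's rule: (h/3)[f(x₀) + 4f(x₁) + 2f(x₂) + ... + f(xₙ)]

x_0 = 1.7500, f(x_0) = 0.968228, coefficient = 1
x_1 = 2.3750, f(x_1) = 0.481199, coefficient = 4
x_2 = 3.0000, f(x_2) = 0.019915, coefficient = 2
x_3 = 3.6250, f(x_3) = 0.216038, coefficient = 4
x_4 = 4.2500, f(x_4) = 0.801006, coefficient = 1

I ≈ (0.625000/3) × 4.598011 = 0.957919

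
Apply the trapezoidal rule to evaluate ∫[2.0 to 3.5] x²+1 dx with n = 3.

f(x) = x²+1
a = 2.0, b = 3.5, n = 3
h = (b - a)/n = 0.500000

Trapezoidal rule: (h/2)[f(x₀) + 2f(x₁) + 2f(x₂) + ... + f(xₙ)]

x_0 = 2.0000, f(x_0) = 5.000000, coefficient = 1
x_1 = 2.5000, f(x_1) = 7.250000, coefficient = 2
x_2 = 3.0000, f(x_2) = 10.000000, coefficient = 2
x_3 = 3.5000, f(x_3) = 13.250000, coefficient = 1

I ≈ (0.500000/2) × 52.750000 = 13.187500
Exact value: 13.125000
Error: 0.062500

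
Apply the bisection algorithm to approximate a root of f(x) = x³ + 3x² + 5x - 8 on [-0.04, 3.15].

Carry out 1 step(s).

f(x) = x³ + 3x² + 5x - 8
Initial interval: [-0.04, 3.15]

Iteration 1:
  c_1 = (-0.040000 + 3.150000)/2 = 1.555000
  f(c_1) = f(1.555000) = 10.789104
  f(a) × f(c) < 0, new interval: [-0.040000, 1.555000]

After 1 iteration(s), the approximation is c_1 = 1.555000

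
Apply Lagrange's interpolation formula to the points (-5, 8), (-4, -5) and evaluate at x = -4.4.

Lagrange interpolation formula:
P(x) = Σ yᵢ × Lᵢ(x)
where Lᵢ(x) = Π_{j≠i} (x - xⱼ)/(xᵢ - xⱼ)

L_0(-4.4) = (-4.4 - (-4))/(-5 - (-4)) = 0.400000
L_1(-4.4) = (-4.4 - (-5))/(-4 - (-5)) = 0.600000

P(-4.4) = 8×L_0(-4.4) + (-5)×L_1(-4.4)
P(-4.4) = 0.200000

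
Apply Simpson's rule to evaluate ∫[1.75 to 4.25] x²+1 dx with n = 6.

f(x) = x²+1
a = 1.75, b = 4.25, n = 6
h = (b - a)/n = 0.416667

Simpson's rule: (h/3)[f(x₀) + 4f(x₁) + 2f(x₂) + ... + f(xₙ)]

x_0 = 1.7500, f(x_0) = 4.062500, coefficient = 1
x_1 = 2.1667, f(x_1) = 5.694444, coefficient = 4
x_2 = 2.5833, f(x_2) = 7.673611, coefficient = 2
x_3 = 3.0000, f(x_3) = 10.000000, coefficient = 4
x_4 = 3.4167, f(x_4) = 12.673611, coefficient = 2
x_5 = 3.8333, f(x_5) = 15.694444, coefficient = 4
x_6 = 4.2500, f(x_6) = 19.062500, coefficient = 1

I ≈ (0.416667/3) × 189.375000 = 26.302083
Exact value: 26.302083
Error: 0.000000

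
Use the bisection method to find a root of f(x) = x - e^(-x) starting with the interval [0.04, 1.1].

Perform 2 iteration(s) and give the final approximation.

f(x) = x - e^(-x)
Initial interval: [0.04, 1.1]

Iteration 1:
  c_1 = (0.040000 + 1.100000)/2 = 0.570000
  f(c_1) = f(0.570000) = 0.004475
  f(a) × f(c) < 0, new interval: [0.040000, 0.570000]
Iteration 2:
  c_2 = (0.040000 + 0.570000)/2 = 0.305000
  f(c_2) = f(0.305000) = -0.432123
  f(a) × f(c) ≥ 0, new interval: [0.305000, 0.570000]

After 2 iteration(s), the approximation is c_2 = 0.305000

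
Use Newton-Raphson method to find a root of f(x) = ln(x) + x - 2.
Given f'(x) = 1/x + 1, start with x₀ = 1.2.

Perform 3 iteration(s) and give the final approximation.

f(x) = ln(x) + x - 2
f'(x) = 1/x + 1
x₀ = 1.2

Newton-Raphson formula: x_{n+1} = x_n - f(x_n)/f'(x_n)

Iteration 1:
  f(1.200000) = -0.617678
  f'(1.200000) = 1.833333
  x_1 = 1.200000 - (-0.617678)/1.833333 = 1.536916
Iteration 2:
  f(1.536916) = -0.033307
  f'(1.536916) = 1.650654
  x_2 = 1.536916 - (-0.033307)/1.650654 = 1.557094
Iteration 3:
  f(1.557094) = -0.000085
  f'(1.557094) = 1.642222
  x_3 = 1.557094 - (-0.000085)/1.642222 = 1.557146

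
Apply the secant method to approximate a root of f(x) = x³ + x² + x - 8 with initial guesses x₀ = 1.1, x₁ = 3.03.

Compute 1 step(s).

f(x) = x³ + x² + x - 8
x₀ = 1.1, x₁ = 3.03

Secant formula: x_{n+1} = x_n - f(x_n)(x_n - x_{n-1})/(f(x_n) - f(x_{n-1}))

Iteration 1:
  f(1.100000) = -4.359000
  f(3.030000) = 32.029027
  x_2 = 3.030000 - 32.029027×(3.030000 - 1.100000)/(32.029027 - (-4.359000))
       = 1.331199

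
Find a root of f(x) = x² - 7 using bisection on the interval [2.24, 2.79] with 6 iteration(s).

f(x) = x² - 7
Initial interval: [2.24, 2.79]

Iteration 1:
  c_1 = (2.240000 + 2.790000)/2 = 2.515000
  f(c_1) = f(2.515000) = -0.674775
  f(a) × f(c) ≥ 0, new interval: [2.515000, 2.790000]
Iteration 2:
  c_2 = (2.515000 + 2.790000)/2 = 2.652500
  f(c_2) = f(2.652500) = 0.035756
  f(a) × f(c) < 0, new interval: [2.515000, 2.652500]
Iteration 3:
  c_3 = (2.515000 + 2.652500)/2 = 2.583750
  f(c_3) = f(2.583750) = -0.324236
  f(a) × f(c) ≥ 0, new interval: [2.583750, 2.652500]
Iteration 4:
  c_4 = (2.583750 + 2.652500)/2 = 2.618125
  f(c_4) = f(2.618125) = -0.145421
  f(a) × f(c) ≥ 0, new interval: [2.618125, 2.652500]
Iteration 5:
  c_5 = (2.618125 + 2.652500)/2 = 2.635312
  f(c_5) = f(2.635312) = -0.055128
  f(a) × f(c) ≥ 0, new interval: [2.635312, 2.652500]
Iteration 6:
  c_6 = (2.635312 + 2.652500)/2 = 2.643906
  f(c_6) = f(2.643906) = -0.009760
  f(a) × f(c) ≥ 0, new interval: [2.643906, 2.652500]

After 6 iteration(s), the approximation is c_6 = 2.643906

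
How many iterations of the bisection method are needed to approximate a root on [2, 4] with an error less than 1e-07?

We need (b-a)/2^n ≤ 1e-07
(4 - 2)/2^n ≤ 1e-07
2/2^n ≤ 1e-07
2^n ≥ 20000000
n ≥ log₂(20000000) = 24.25
n ≥ 25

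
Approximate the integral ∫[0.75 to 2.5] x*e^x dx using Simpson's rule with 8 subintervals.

f(x) = x*e^x
a = 0.75, b = 2.5, n = 8
h = (b - a)/n = 0.218750

Simpson's rule: (h/3)[f(x₀) + 4f(x₁) + 2f(x₂) + ... + f(xₙ)]

x_0 = 0.7500, f(x_0) = 1.587750, coefficient = 1
x_1 = 0.9688, f(x_1) = 2.552316, coefficient = 4
x_2 = 1.1875, f(x_2) = 3.893663, coefficient = 2
x_3 = 1.4062, f(x_3) = 5.738378, coefficient = 4
x_4 = 1.6250, f(x_4) = 8.252431, coefficient = 2
x_5 = 1.8438, f(x_5) = 11.652859, coefficient = 4
x_6 = 2.0625, f(x_6) = 16.222819, coefficient = 2
x_7 = 2.2812, f(x_7) = 22.330948, coefficient = 4
x_8 = 2.5000, f(x_8) = 30.456235, coefficient = 1

I ≈ (0.218750/3) × 257.879816 = 18.803737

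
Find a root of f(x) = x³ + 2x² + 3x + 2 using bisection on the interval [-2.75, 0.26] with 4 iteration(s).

f(x) = x³ + 2x² + 3x + 2
Initial interval: [-2.75, 0.26]

Iteration 1:
  c_1 = (-2.750000 + 0.260000)/2 = -1.245000
  f(c_1) = f(-1.245000) = -0.564731
  f(a) × f(c) ≥ 0, new interval: [-1.245000, 0.260000]
Iteration 2:
  c_2 = (-1.245000 + 0.260000)/2 = -0.492500
  f(c_2) = f(-0.492500) = 0.888154
  f(a) × f(c) < 0, new interval: [-1.245000, -0.492500]
Iteration 3:
  c_3 = (-1.245000 + (-0.492500))/2 = -0.868750
  f(c_3) = f(-0.868750) = 0.247534
  f(a) × f(c) < 0, new interval: [-1.245000, -0.868750]
Iteration 4:
  c_4 = (-1.245000 + (-0.868750))/2 = -1.056875
  f(c_4) = f(-1.056875) = -0.117169
  f(a) × f(c) ≥ 0, new interval: [-1.056875, -0.868750]

After 4 iteration(s), the approximation is c_4 = -1.056875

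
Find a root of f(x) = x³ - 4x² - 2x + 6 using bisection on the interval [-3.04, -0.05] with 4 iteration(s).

f(x) = x³ - 4x² - 2x + 6
Initial interval: [-3.04, -0.05]

Iteration 1:
  c_1 = (-3.040000 + (-0.050000))/2 = -1.545000
  f(c_1) = f(-1.545000) = -4.146054
  f(a) × f(c) ≥ 0, new interval: [-1.545000, -0.050000]
Iteration 2:
  c_2 = (-1.545000 + (-0.050000))/2 = -0.797500
  f(c_2) = f(-0.797500) = 4.543760
  f(a) × f(c) < 0, new interval: [-1.545000, -0.797500]
Iteration 3:
  c_3 = (-1.545000 + (-0.797500))/2 = -1.171250
  f(c_3) = f(-1.171250) = 1.248442
  f(a) × f(c) < 0, new interval: [-1.545000, -1.171250]
Iteration 4:
  c_4 = (-1.545000 + (-1.171250))/2 = -1.358125
  f(c_4) = f(-1.358125) = -1.166830
  f(a) × f(c) ≥ 0, new interval: [-1.358125, -1.171250]

After 4 iteration(s), the approximation is c_4 = -1.358125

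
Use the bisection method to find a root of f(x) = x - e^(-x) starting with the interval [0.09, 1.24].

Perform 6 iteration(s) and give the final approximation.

f(x) = x - e^(-x)
Initial interval: [0.09, 1.24]

Iteration 1:
  c_1 = (0.090000 + 1.240000)/2 = 0.665000
  f(c_1) = f(0.665000) = 0.150726
  f(a) × f(c) < 0, new interval: [0.090000, 0.665000]
Iteration 2:
  c_2 = (0.090000 + 0.665000)/2 = 0.377500
  f(c_2) = f(0.377500) = -0.308073
  f(a) × f(c) ≥ 0, new interval: [0.377500, 0.665000]
Iteration 3:
  c_3 = (0.377500 + 0.665000)/2 = 0.521250
  f(c_3) = f(0.521250) = -0.072528
  f(a) × f(c) ≥ 0, new interval: [0.521250, 0.665000]
Iteration 4:
  c_4 = (0.521250 + 0.665000)/2 = 0.593125
  f(c_4) = f(0.593125) = 0.040527
  f(a) × f(c) < 0, new interval: [0.521250, 0.593125]
Iteration 5:
  c_5 = (0.521250 + 0.593125)/2 = 0.557187
  f(c_5) = f(0.557187) = -0.015630
  f(a) × f(c) ≥ 0, new interval: [0.557187, 0.593125]
Iteration 6:
  c_6 = (0.557187 + 0.593125)/2 = 0.575156
  f(c_6) = f(0.575156) = 0.012539
  f(a) × f(c) < 0, new interval: [0.557187, 0.575156]

After 6 iteration(s), the approximation is c_6 = 0.575156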